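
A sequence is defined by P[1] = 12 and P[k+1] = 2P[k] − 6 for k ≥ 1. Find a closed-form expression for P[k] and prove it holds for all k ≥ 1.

Claim: P[k] = 3·2^k + 6.

Base case: P[1] = 12, and 3·2^1 + 6 = 6 + 6 = 12.
Assume P[j] = 3·2^j + 6 for some j ≥ 1.
Then P[j+1] = 2P[j] − 6 = 2·(3·2^j + 6) − 6 = 6·2^j + 12 − 6 = 3·2^{j+1} + 6.
So the formula holds for j+1, and by induction P[k] = 3·2^k + 6 for all k ≥ 1.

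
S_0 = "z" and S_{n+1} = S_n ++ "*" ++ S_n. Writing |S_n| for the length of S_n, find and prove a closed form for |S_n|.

Claim: |S_n| = 2^{n+1} − 1.

Base case: |S_0| = 1, and 2^{0+1} − 1 = 1.
Assume |S_j| = 2^{j+1} − 1.
Then |S_{j+1}| = |S_j| + 1 + |S_j| = 2|S_j| + 1 = 2(2^{j+1} − 1) + 1 = 2^{j+2} − 2 + 1 = 2^{j+2} − 1.
Hence |S_n| = 2^{n+1} − 1 for every n ≥ 0, by induction.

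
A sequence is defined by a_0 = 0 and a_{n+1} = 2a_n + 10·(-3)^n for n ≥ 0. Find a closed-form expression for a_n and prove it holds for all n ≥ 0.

Claim: a_n = 2·2^n − 2·(-3)^n.

Base case: a_0 = 0, and 2·2^0 − 2·(-3)^0 = 2 − 2 = 0.
Assume a_m = 2·2^m − 2·(-3)^m for some m ≥ 0.
Then a_{m+1} = 2a_m + 10·(-3)^m = 2·(2·2^m − 2·(-3)^m) + 10·(-3)^m = 2·2^{m+1} − 4·(-3)^m + 10·(-3)^m = 2·2^{m+1} + 6·(-3)^m = 2·2^{m+1} − 2·(-3)^{m+1}.
So the formula holds for m+1, and by induction a_n = 2·2^n − 2·(-3)^n for all n ≥ 0.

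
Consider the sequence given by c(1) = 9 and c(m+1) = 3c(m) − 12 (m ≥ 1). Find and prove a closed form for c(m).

Claim: c(m) = 3^m + 6.

Base case: c(1) = 9, and 3^1 + 6 = 3 + 6 = 9.
Assume c(r) = 3^r + 6 for some r ≥ 1.
Then c(r+1) = 3c(r) − 12 = 3·(3^r + 6) − 12 = 3^{r+1} + 18 − 12 = 3^{r+1} + 6.
So the formula holds for r+1, and by induction c(m) = 3^m + 6 for all m ≥ 1.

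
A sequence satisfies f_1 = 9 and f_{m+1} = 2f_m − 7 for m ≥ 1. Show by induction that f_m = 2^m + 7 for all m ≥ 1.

Base case: f_1 = 9, and 2^1 + 7 = 2 + 7 = 9.
Assume f_j = 2^j + 7 for some j ≥ 1.
Then f_{j+1} = 2f_j − 7 = 2·(2^j + 7) − 7 = 2^{j+1} + 14 − 7 = 2^{j+1} + 7.
Hence f_m = 2^m + 7 for every m ≥ 1, by induction.

f_m = 2^m + 7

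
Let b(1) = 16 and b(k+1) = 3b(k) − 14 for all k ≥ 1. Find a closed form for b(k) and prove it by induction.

Claim: b(k) = 3^{k+1} + 7.

Base case: b(1) = 16, and 3^{1+1} + 7 = 9 + 7 = 16.
Assume b(r) = 3^{r+1} + 7 for some r ≥ 1.
Then b(r+1) = 3b(r) − 14 = 3·(3^{r+1} + 7) − 14 = 3^{r+2} + 21 − 14 = 3^{r+2} + 7.
Hence b(k) = 3^{k+1} + 7 for every k ≥ 1, by induction.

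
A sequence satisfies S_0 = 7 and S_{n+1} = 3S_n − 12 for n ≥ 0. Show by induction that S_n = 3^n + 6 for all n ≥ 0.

Base case: S_0 = 7, and 3^0 + 6 = 1 + 6 = 7.
Assume S_j = 3^j + 6 for some j ≥ 0.
Then S_{j+1} = 3S_j − 12 = 3·(3^j + 6) − 12 = 3^{j+1} + 18 − 12 = 3^{j+1} + 6.
So the formula holds for j+1, and by induction S_n = 3^n + 6 for all n ≥ 0.

S_n = 3^n + 6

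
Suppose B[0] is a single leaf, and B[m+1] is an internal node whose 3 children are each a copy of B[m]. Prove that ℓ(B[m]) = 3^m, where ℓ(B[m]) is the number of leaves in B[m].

Base case: ℓ(B[0]) = 1, and 3^0 = 1.
Assume ℓ(B[r]) = 3^r.
Then ℓ(B[r+1]) = 3·ℓ(B[r]) = 3·3^r = 3^{r+1}.
Hence ℓ(B[m]) = 3^m for every m ≥ 0, by induction.

ℓ(B[m]) = 3^m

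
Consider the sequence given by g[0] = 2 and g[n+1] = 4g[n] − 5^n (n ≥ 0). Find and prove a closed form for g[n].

Claim: g[n] = 3·4^n − 5^n.

Base case: g[0] = 2, and 3·4^0 − 5^0 = 3 − 1 = 2.
Assume g[k] = 3·4^k − 5^k for some k ≥ 0.
Then g[k+1] = 4g[k] − 5^k = 4·(3·4^k − 5^k) − 5^k = 3·4^{k+1} − 4·5^k − 5^k = 3·4^{k+1} − 5·5^k = 3·4^{k+1} − 5^{k+1}.
By induction, g[n] = 3·4^n − 5^n for all n ≥ 0.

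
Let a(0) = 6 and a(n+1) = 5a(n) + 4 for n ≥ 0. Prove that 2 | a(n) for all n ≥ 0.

Base case: a(0) = 6 = 2·3, so 2 | a(0).
Assume 2 | a(k), so a(k) = 2t for some integer t.
Then a(k+1) = 5a(k) + 4 = 5·(2t) + 4 = 2(5t + 2), so 2 | a(k+1).
Hence 2 | a(n) for every n ≥ 0, by induction.

2 | a(n)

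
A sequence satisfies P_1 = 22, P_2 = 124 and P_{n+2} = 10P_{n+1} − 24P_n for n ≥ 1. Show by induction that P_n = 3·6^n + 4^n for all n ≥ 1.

Base cases: P_1 = 22 and 3·6^1 + 4^1 = 22; P_2 = 124 and 3·6^2 + 4^2 = 124.
Assume P_i = 3·6^i + 4^i for all 1 ≤ i ≤ j, where j ≥ 2.
Then P_{j+1} = 10P_j − 24P_{j−1} = 10·(3·6^j + 4^j) − 24·(3·6^{j−1} + 4^{j−1}) = 3·(10·6 − 24)6^{j−1} + (10·4 − 24)4^{j−1} = 108·6^{j−1} + 16·4^{j−1} = 3·6^{j+1} + 4^{j+1}.
This completes the inductive step, so P_n = 3·6^n + 4^n for all n ≥ 1.

P_n = 3·6^n + 4^n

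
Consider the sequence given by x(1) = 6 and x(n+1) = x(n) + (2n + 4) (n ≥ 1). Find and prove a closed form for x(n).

Claim: x(n) = n^2 + 3n + 2.

Base case: x(1) = 6, and 1^2 + 3·1 + 2 = 6.
Assume x(j) = j^2 + 3j + 2.
Then x(j+1) = x(j) + (2j + 4) = (j^2 + 3j + 2) + (2j + 4) = j^2 + 5j + 6,
and (j+1)^2 + 3·(j+1) + 2 = j^2 + 5j + 6.
This completes the inductive step, so x(n) = n^2 + 3n + 2 for all n ≥ 1.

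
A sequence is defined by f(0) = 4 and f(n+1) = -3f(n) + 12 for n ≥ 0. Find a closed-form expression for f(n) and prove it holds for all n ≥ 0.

Claim: f(n) = (-3)^n + 3.

Base case: f(0) = 4, and (-3)^0 + 3 = 1 + 3 = 4.
Assume f(m) = (-3)^m + 3 for some m ≥ 0.
Then f(m+1) = -3f(m) + 12 = -3·((-3)^m + 3) + 12 = -3·(-3)^m − 9 + 12 = (-3)^{m+1} + 3.
This completes the inductive step, so f(n) = (-3)^n + 3 for all n ≥ 0.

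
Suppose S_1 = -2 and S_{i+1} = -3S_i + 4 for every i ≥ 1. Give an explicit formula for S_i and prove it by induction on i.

Claim: S_i = (-3)^i + 1.

Base case: S_1 = -2, and (-3)^1 + 1 = -3 + 1 = -2.
Assume S_r = (-3)^r + 1 for some r ≥ 1.
Then S_{r+1} = -3S_r + 4 = -3·((-3)^r + 1) + 4 = -3·(-3)^r − 3 + 4 = (-3)^{r+1} + 1.
So the formula holds for r+1, and by induction S_i = (-3)^i + 1 for all i ≥ 1.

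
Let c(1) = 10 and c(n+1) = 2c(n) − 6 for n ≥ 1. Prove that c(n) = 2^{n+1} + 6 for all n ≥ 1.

Base case: c(1) = 10, and 2^{1+1} + 6 = 4 + 6 = 10.
Assume c(r) = 2^{r+1} + 6 for some r ≥ 1.
Then c(r+1) = 2c(r) − 6 = 2·(2^{r+1} + 6) − 6 = 2^{r+2} + 12 − 6 = 2^{r+2} + 6.
So the formula holds for r+1, and by induction c(n) = 2^{n+1} + 6 for all n ≥ 1.

c(n) = 2^{n+1} + 6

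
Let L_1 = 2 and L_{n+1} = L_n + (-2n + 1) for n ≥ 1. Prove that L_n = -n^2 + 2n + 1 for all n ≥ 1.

Base case: L_1 = 2, and -1^2 + 2·1 + 1 = 2.
Assume L_r = -r^2 + 2r + 1.
Then L_{r+1} = L_r + (-2r + 1) = (-r^2 + 2r + 1) + (-2r + 1) = -r^2 + 2,
and -(r+1)^2 + 2·(r+1) + 1 = -r^2 + 2.
Hence L_n = -n^2 + 2n + 1 for every n ≥ 1, by induction.

L_n = -n^2 + 2n + 1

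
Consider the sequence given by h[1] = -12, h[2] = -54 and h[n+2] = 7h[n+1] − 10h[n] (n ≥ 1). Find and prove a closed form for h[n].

Claim: h[n] = -2^n − 2·5^n.

Base cases: h[1] = -12 and -2^1 − 2·5^1 = -12; h[2] = -54 and -2^2 − 2·5^2 = -54.
Assume h[j] = -2^j − 2·5^j for all 1 ≤ j ≤ r, where r ≥ 2.
Then h[r+1] = 7h[r] − 10h[r−1] = 7·(-2^r − 2·5^r) − 10·(-2^{r−1} − 2·5^{r−1}) = -(7·2 − 10)2^{r−1} − 2·(7·5 − 10)5^{r−1} = -4·2^{r−1} − 50·5^{r−1} = -2^{r+1} − 2·5^{r+1}.
This completes the inductive step, so h[n] = -2^n − 2·5^n for all n ≥ 1.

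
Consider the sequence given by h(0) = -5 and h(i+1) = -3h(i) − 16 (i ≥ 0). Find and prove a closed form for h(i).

Claim: h(i) = -(-3)^i − 4.

Base case: h(0) = -5, and -(-3)^0 − 4 = -1 − 4 = -5.
Assume h(m) = -(-3)^m − 4 for some m ≥ 0.
Then h(m+1) = -3h(m) − 16 = -3·(-(-3)^m − 4) − 16 = 3·(-3)^m + 12 − 16 = -(-3)^{m+1} − 4.
This completes the inductive step, so h(i) = -(-3)^i − 4 for all i ≥ 0.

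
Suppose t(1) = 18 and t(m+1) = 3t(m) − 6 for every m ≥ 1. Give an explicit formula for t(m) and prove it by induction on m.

Claim: t(m) = 5·3^m + 3.

Base case: t(1) = 18, and 5·3^1 + 3 = 15 + 3 = 18.
Assume t(r) = 5·3^r + 3 for some r ≥ 1.
Then t(r+1) = 3t(r) − 6 = 3·(5·3^r + 3) − 6 = 15·3^r + 9 − 6 = 5·3^{r+1} + 3.
By induction, t(m) = 5·3^m + 3 for all m ≥ 1.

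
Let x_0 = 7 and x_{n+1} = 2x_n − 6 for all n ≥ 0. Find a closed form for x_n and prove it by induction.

Claim: x_n = 2^n + 6.

Base case: x_0 = 7, and 2^0 + 6 = 1 + 6 = 7.
Assume x_j = 2^j + 6 for some j ≥ 0.
Then x_{j+1} = 2x_j − 6 = 2·(2^j + 6) − 6 = 2^{j+1} + 12 − 6 = 2^{j+1} + 6.
This completes the inductive step, so x_n = 2^n + 6 for all n ≥ 0.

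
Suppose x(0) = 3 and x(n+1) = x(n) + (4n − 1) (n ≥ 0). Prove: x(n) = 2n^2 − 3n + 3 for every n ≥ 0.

Base case: x(0) = 3, and 2·0^2 − 3·0 + 3 = 3.
Assume x(r) = 2r^2 − 3r + 3.
Then x(r+1) = x(r) + (4r − 1) = (2r^2 − 3r + 3) + (4r − 1) = 2r^2 + r + 2,
and 2·(r+1)^2 − 3·(r+1) + 3 = 2r^2 + r + 2.
By induction, x(n) = 2n^2 − 3n + 3 for all n ≥ 0.

x(n) = 2n^2 − 3n + 3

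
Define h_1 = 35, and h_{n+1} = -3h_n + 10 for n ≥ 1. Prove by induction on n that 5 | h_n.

Base case: h_1 = 35 = 5·7, so 5 | h_1.
Assume 5 | h_k, so h_k = 5t for some integer t.
Then h_{k+1} = -3h_k + 10 = -3·(5t) + 10 = 5(-3t + 2), so 5 | h_{k+1}.
Hence 5 | h_n for every n ≥ 1, by induction.

5 | h_n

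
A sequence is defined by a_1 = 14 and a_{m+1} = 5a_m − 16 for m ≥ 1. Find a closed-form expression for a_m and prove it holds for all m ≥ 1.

Claim: a_m = 2·5^m + 4.

Base case: a_1 = 14, and 2·5^1 + 4 = 10 + 4 = 14.
Assume a_r = 2·5^r + 4 for some r ≥ 1.
Then a_{r+1} = 5a_r − 16 = 5·(2·5^r + 4) − 16 = 10·5^r + 20 − 16 = 2·5^{r+1} + 4.
Hence a_m = 2·5^m + 4 for every m ≥ 1, by induction.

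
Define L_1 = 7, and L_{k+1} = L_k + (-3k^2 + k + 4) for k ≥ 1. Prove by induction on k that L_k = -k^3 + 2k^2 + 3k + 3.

Base case: L_1 = 7, and -1^3 + 2·1^2 + 3·1 + 3 = 7.
Assume L_r = -r^3 + 2r^2 + 3r + 3.
Then L_{r+1} = L_r + (-3r^2 + r + 4) = (-r^3 + 2r^2 + 3r + 3) + (-3r^2 + r + 4) = -r^3 − r^2 + 4r + 7,
and -(r+1)^3 + 2·(r+1)^2 + 3·(r+1) + 3 = -r^3 − r^2 + 4r + 7.
Hence L_k = -k^3 + 2k^2 + 3k + 3 for every k ≥ 1, by induction.

L_k = -k^3 + 2k^2 + 3k + 3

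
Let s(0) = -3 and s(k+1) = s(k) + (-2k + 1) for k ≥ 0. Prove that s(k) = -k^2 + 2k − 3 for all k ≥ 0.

Base case: s(0) = -3, and -0^2 + 2·0 − 3 = -3.
Assume s(r) = -r^2 + 2r − 3.
Then s(r+1) = s(r) + (-2r + 1) = (-r^2 + 2r − 3) + (-2r + 1) = -r^2 − 2,
and -(r+1)^2 + 2·(r+1) − 3 = -r^2 − 2.
This completes the inductive step, so s(k) = -k^2 + 2k − 3 for all k ≥ 0.

s(k) = -k^2 + 2k − 3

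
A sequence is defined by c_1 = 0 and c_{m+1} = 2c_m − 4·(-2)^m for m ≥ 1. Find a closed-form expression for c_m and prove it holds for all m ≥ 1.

Claim: c_m = 2^m + (-2)^m.

Base case: c_1 = 0, and 2^1 + (-2)^1 = 2 − 2 = 0.
Assume c_j = 2^j + (-2)^j for some j ≥ 1.
Then c_{j+1} = 2c_j − 4·(-2)^j = 2·(2^j + (-2)^j) − 4·(-2)^j = 2^{j+1} + 2·(-2)^j − 4·(-2)^j = 2^{j+1} − 2·(-2)^j = 2^{j+1} + (-2)^{j+1}.
Hence c_m = 2^m + (-2)^m for every m ≥ 1, by induction.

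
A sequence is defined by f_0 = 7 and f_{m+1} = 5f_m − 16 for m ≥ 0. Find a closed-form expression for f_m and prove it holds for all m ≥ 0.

Claim: f_m = 3·5^m + 4.

Base case: f_0 = 7, and 3·5^0 + 4 = 3 + 4 = 7.
Assume f_k = 3·5^k + 4 for some k ≥ 0.
Then f_{k+1} = 5f_k − 16 = 5·(3·5^k + 4) − 16 = 15·5^k + 20 − 16 = 3·5^{k+1} + 4.
This completes the inductive step, so f_m = 3·5^m + 4 for all m ≥ 0.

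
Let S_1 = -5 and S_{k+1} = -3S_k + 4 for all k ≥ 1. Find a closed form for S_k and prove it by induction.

Claim: S_k = 2·(-3)^k + 1.

Base case: S_1 = -5, and 2·(-3)^1 + 1 = -6 + 1 = -5.
Assume S_m = 2·(-3)^m + 1 for some m ≥ 1.
Then S_{m+1} = -3S_m + 4 = -3·(2·(-3)^m + 1) + 4 = -6·(-3)^m − 3 + 4 = 2·(-3)^{m+1} + 1.
Hence S_k = 2·(-3)^k + 1 for every k ≥ 1, by induction.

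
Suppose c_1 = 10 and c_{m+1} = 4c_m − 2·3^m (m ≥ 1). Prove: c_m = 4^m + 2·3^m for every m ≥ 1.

Base case: c_1 = 10, and 4^1 + 2·3^1 = 4 + 6 = 10.
Assume c_r = 4^r + 2·3^r for some r ≥ 1.
Then c_{r+1} = 4c_r − 2·3^r = 4·(4^r + 2·3^r) − 2·3^r = 4^{r+1} + 8·3^r − 2·3^r = 4^{r+1} + 6·3^r = 4^{r+1} + 2·3^{r+1}.
Hence c_m = 4^m + 2·3^m for every m ≥ 1, by induction.

c_m = 4^m + 2·3^m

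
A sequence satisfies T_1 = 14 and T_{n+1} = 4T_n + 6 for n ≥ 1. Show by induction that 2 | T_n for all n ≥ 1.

Base case: T_1 = 14 = 2·7, so 2 | T_1.
Assume 2 | T_k, so T_k = 2t for some integer t.
Then T_{k+1} = 4T_k + 6 = 4·(2t) + 6 = 2(4t + 3), so 2 | T_{k+1}.
Hence 2 | T_n for every n ≥ 1, by induction.

2 | T_n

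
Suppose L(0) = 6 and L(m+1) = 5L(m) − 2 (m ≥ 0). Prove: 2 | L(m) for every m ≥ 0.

Base case: L(0) = 6 = 2·3, so 2 | L(0).
Assume 2 | L(r), so L(r) = 2t for some integer t.
Then L(r+1) = 5L(r) − 2 = 5·(2t) − 2 = 2(5t − 1), so 2 | L(r+1).
Hence 2 | L(m) for every m ≥ 0, by induction.

2 | L(m)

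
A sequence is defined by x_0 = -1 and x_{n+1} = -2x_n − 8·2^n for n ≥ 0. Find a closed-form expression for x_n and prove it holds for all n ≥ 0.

Claim: x_n = (-2)^n − 2·2^n.

Base case: x_0 = -1, and (-2)^0 − 2·2^0 = 1 − 2 = -1.
Assume x_j = (-2)^j − 2·2^j for some j ≥ 0.
Then x_{j+1} = -2x_j − 8·2^j = -2·((-2)^j − 2·2^j) − 8·2^j = (-2)^{j+1} + 4·2^j − 8·2^j = (-2)^{j+1} − 4·2^j = (-2)^{j+1} − 2·2^{j+1}.
This completes the inductive step, so x_n = (-2)^n − 2·2^n for all n ≥ 0.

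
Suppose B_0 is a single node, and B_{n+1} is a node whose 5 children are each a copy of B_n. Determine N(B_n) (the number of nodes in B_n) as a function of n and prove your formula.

Claim: N(B_n) = (5^{n+1} − 1)/4.

Base case: N(B_0) = 1, and (5^{0+1} − 1)/4 = 1.
Assume N(B_j) = (5^{j+1} − 1)/4.
Then N(B_{j+1}) = 1 + 5N(B_j) = 1 + 5·(5^{j+1} − 1)/4 = 1 + (5^{j+2} − 5)/4 = (4 + 5^{j+2} − 5)/4 = (5^{j+2} − 1)/4.
This completes the inductive step, so N(B_n) = (5^{n+1} − 1)/4 for all n ≥ 0.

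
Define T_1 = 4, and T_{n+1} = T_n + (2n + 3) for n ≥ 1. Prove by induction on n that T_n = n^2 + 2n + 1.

Base case: T_1 = 4, and 1^2 + 2·1 + 1 = 4.
Assume T_r = r^2 + 2r + 1.
Then T_{r+1} = T_r + (2r + 3) = (r^2 + 2r + 1) + (2r + 3) = r^2 + 4r + 4,
and (r+1)^2 + 2·(r+1) + 1 = r^2 + 4r + 4.
This completes the inductive step, so T_n = n^2 + 2n + 1 for all n ≥ 1.

T_n = n^2 + 2n + 1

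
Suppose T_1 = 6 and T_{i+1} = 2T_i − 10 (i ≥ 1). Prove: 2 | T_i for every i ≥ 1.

Base case: T_1 = 6 = 2·3, so 2 | T_1.
Assume 2 | T_r, so T_r = 2t for some integer t.
Then T_{r+1} = 2T_r − 10 = 2·(2t) − 10 = 2(2t − 5), so 2 | T_{r+1}.
By induction, 2 | T_i for all i ≥ 1.

2 | T_i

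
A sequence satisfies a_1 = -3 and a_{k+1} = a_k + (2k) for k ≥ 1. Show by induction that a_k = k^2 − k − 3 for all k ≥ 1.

Base case: a_1 = -3, and 1^2 − 1 − 3 = -3.
Assume a_r = r^2 − r − 3.
Then a_{r+1} = a_r + (2r) = (r^2 − r − 3) + (2r) = r^2 + r − 3,
and (r+1)^2 − (r+1) − 3 = r^2 + r − 3.
This completes the inductive step, so a_k = k^2 − k − 3 for all k ≥ 1.

a_k = k^2 − k − 3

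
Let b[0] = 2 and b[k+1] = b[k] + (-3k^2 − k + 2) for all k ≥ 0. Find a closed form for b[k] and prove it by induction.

Claim: b[k] = -k^3 + k^2 + 2k + 2.

Base case: b[0] = 2, and -0^3 + 0^2 + 2·0 + 2 = 2.
Assume b[r] = -r^3 + r^2 + 2r + 2.
Then b[r+1] = b[r] + (-3r^2 − r + 2) = (-r^3 + r^2 + 2r + 2) + (-3r^2 − r + 2) = -r^3 − 2r^2 + r + 4,
and -(r+1)^3 + (r+1)^2 + 2·(r+1) + 2 = -r^3 − 2r^2 + r + 4.
Hence b[k] = -k^3 + k^2 + 2k + 2 for every k ≥ 0, by induction.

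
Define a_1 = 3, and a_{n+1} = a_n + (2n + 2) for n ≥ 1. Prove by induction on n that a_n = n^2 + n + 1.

Base case: a_1 = 3, and 1^2 + 1 + 1 = 3.
Assume a_k = k^2 + k + 1.
Then a_{k+1} = a_k + (2k + 2) = (k^2 + k + 1) + (2k + 2) = k^2 + 3k + 3,
and (k+1)^2 + (k+1) + 1 = k^2 + 3k + 3.
Hence a_n = n^2 + n + 1 for every n ≥ 1, by induction.

a_n = n^2 + n + 1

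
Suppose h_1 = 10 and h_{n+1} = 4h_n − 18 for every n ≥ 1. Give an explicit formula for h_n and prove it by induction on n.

Claim: h_n = 4^n + 6.

Base case: h_1 = 10, and 4^1 + 6 = 4 + 6 = 10.
Assume h_k = 4^k + 6 for some k ≥ 1.
Then h_{k+1} = 4h_k − 18 = 4·(4^k + 6) − 18 = 4^{k+1} + 24 − 18 = 4^{k+1} + 6.
So the formula holds for k+1, and by induction h_n = 4^n + 6 for all n ≥ 1.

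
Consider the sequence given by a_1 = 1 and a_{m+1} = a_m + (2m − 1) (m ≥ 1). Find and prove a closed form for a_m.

Claim: a_m = m^2 − 2m + 2.

Base case: a_1 = 1, and 1^2 − 2·1 + 2 = 1.
Assume a_r = r^2 − 2r + 2.
Then a_{r+1} = a_r + (2r − 1) = (r^2 − 2r + 2) + (2r − 1) = r^2 + 1,
and (r+1)^2 − 2·(r+1) + 2 = r^2 + 1.
By induction, a_m = m^2 − 2m + 2 for all m ≥ 1.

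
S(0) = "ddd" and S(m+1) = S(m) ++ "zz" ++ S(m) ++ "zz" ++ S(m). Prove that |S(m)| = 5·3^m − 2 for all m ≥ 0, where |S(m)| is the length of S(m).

Base case: |S(0)| = 3, and 5·3^0 − 2 = 3.
Assume |S(k)| = 5·3^k − 2.
Then |S(k+1)| = 3|S(k)| + 4 = 3(5·3^k − 2) + 4 = 5·3^{k+1} − 6 + 4 = 5·3^{k+1} − 2.
By induction, |S(m)| = 5·3^m − 2 for all m ≥ 0.

|S(m)| = 5·3^m − 2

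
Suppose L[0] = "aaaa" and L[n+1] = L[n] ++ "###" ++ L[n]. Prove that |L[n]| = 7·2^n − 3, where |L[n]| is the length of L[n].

Base case: |L[0]| = 4, and 7·2^0 − 3 = 4.
Assume |L[j]| = 7·2^j − 3.
Then |L[j+1]| = |L[j]| + 3 + |L[j]| = 2|L[j]| + 3 = 2(7·2^j − 3) + 3 = 7·2^{j+1} − 6 + 3 = 7·2^{j+1} − 3.
Hence |L[n]| = 7·2^n − 3 for every n ≥ 0, by induction.

|L[n]| = 7·2^n − 3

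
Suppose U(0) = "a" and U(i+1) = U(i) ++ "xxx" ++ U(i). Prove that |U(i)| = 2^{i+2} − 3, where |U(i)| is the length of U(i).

Base case: |U(0)| = 1, and 2^{0+2} − 3 = 1.
Assume |U(j)| = 2^{j+2} − 3.
Then |U(j+1)| = |U(j)| + 3 + |U(j)| = 2|U(j)| + 3 = 2(2^{j+2} − 3) + 3 = 2^{j+3} − 6 + 3 = 2^{j+3} − 3.
By induction, |U(i)| = 2^{i+2} − 3 for all i ≥ 0.

|U(i)| = 2^{i+2} − 3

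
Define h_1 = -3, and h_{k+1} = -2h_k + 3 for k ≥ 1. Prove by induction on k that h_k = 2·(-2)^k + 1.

Base case: h_1 = -3, and 2·(-2)^1 + 1 = -4 + 1 = -3.
Assume h_j = 2·(-2)^j + 1 for some j ≥ 1.
Then h_{j+1} = -2h_j + 3 = -2·(2·(-2)^j + 1) + 3 = -4·(-2)^j − 2 + 3 = 2·(-2)^{j+1} + 1.
This completes the inductive step, so h_k = 2·(-2)^k + 1 for all k ≥ 1.

h_k = 2·(-2)^k + 1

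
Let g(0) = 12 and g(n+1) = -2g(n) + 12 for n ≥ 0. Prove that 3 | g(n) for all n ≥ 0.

Base case: g(0) = 12 = 3·4, so 3 | g(0).
Assume 3 | g(k), so g(k) = 3t for some integer t.
Then g(k+1) = -2g(k) + 12 = -2·(3t) + 12 = 3(-2t + 4), so 3 | g(k+1).
This completes the inductive step, so 3 | g(n) for all n ≥ 0.

3 | g(n)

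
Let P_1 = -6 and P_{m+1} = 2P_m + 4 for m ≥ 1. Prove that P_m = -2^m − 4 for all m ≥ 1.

Base case: P_1 = -6, and -2^1 − 4 = -2 − 4 = -6.
Assume P_r = -2^r − 4 for some r ≥ 1.
Then P_{r+1} = 2P_r + 4 = 2·(-2^r − 4) + 4 = -2^{r+1} − 8 + 4 = -2^{r+1} − 4.
By induction, P_m = -2^m − 4 for all m ≥ 1.

P_m = -2^m − 4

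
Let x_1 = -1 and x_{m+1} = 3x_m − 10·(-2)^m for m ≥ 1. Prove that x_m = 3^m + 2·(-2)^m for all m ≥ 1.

Base case: x_1 = -1, and 3^1 + 2·(-2)^1 = 3 − 4 = -1.
Assume x_r = 3^r + 2·(-2)^r for some r ≥ 1.
Then x_{r+1} = 3x_r − 10·(-2)^r = 3·(3^r + 2·(-2)^r) − 10·(-2)^r = 3^{r+1} + 6·(-2)^r − 10·(-2)^r = 3^{r+1} − 4·(-2)^r = 3^{r+1} + 2·(-2)^{r+1}.
Hence x_m = 3^m + 2·(-2)^m for every m ≥ 1, by induction.

x_m = 3^m + 2·(-2)^m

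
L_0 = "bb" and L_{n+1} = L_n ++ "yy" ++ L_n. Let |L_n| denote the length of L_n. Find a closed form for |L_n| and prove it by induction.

Claim: |L_n| = 2^{n+2} − 2.

Base case: |L_0| = 2, and 2^{0+2} − 2 = 2.
Assume |L_j| = 2^{j+2} − 2.
Then |L_{j+1}| = |L_j| + 2 + |L_j| = 2|L_j| + 2 = 2(2^{j+2} − 2) + 2 = 2^{j+3} − 4 + 2 = 2^{j+3} − 2.
This completes the inductive step, so |L_n| = 2^{n+2} − 2 for all n ≥ 0.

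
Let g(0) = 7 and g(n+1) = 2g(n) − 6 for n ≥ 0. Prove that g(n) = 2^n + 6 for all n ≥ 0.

Base case: g(0) = 7, and 2^0 + 6 = 1 + 6 = 7.
Assume g(j) = 2^j + 6 for some j ≥ 0.
Then g(j+1) = 2g(j) − 6 = 2·(2^j + 6) − 6 = 2^{j+1} + 12 − 6 = 2^{j+1} + 6.
By induction, g(n) = 2^n + 6 for all n ≥ 0.

g(n) = 2^n + 6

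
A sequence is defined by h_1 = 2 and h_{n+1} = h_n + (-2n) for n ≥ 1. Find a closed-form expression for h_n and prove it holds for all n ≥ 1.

Claim: h_n = -n^2 + n + 2.

Base case: h_1 = 2, and -1^2 + 1 + 2 = 2.
Assume h_r = -r^2 + r + 2.
Then h_{r+1} = h_r + (-2r) = (-r^2 + r + 2) + (-2r) = -r^2 − r + 2,
and -(r+1)^2 + (r+1) + 2 = -r^2 − r + 2.
Hence h_n = -n^2 + n + 2 for every n ≥ 1, by induction.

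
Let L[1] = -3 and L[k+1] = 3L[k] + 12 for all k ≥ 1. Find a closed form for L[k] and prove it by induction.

Claim: L[k] = 3^k − 6.

Base case: L[1] = -3, and 3^1 − 6 = 3 − 6 = -3.
Assume L[j] = 3^j − 6 for some j ≥ 1.
Then L[j+1] = 3L[j] + 12 = 3·(3^j − 6) + 12 = 3^{j+1} − 18 + 12 = 3^{j+1} − 6.
This completes the inductive step, so L[k] = 3^k − 6 for all k ≥ 1.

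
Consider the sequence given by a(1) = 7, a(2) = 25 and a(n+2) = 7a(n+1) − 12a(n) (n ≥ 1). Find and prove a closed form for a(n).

Claim: a(n) = 4^n + 3^n.

Base cases: a(1) = 7 and 4^1 + 3^1 = 7; a(2) = 25 and 4^2 + 3^2 = 25.
Assume a(i) = 4^i + 3^i for all 1 ≤ i ≤ j, where j ≥ 2.
Then a(j+1) = 7a(j) − 12a(j−1) = 7·(4^j + 3^j) − 12·(4^{j−1} + 3^{j−1}) = (7·4 − 12)4^{j−1} + (7·3 − 12)3^{j−1} = 16·4^{j−1} + 9·3^{j−1} = 4^{j+1} + 3^{j+1}.
By strong induction, a(n) = 4^n + 3^n for all n ≥ 1.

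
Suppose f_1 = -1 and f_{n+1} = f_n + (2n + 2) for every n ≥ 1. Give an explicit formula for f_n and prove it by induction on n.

Claim: f_n = n^2 + n − 3.

Base case: f_1 = -1, and 1^2 + 1 − 3 = -1.
Assume f_j = j^2 + j − 3.
Then f_{j+1} = f_j + (2j + 2) = (j^2 + j − 3) + (2j + 2) = j^2 + 3j − 1,
and (j+1)^2 + (j+1) − 3 = j^2 + 3j − 1.
By induction, f_n = n^2 + n − 3 for all n ≥ 1.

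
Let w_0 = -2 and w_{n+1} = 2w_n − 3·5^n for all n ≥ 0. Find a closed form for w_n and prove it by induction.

Claim: w_n = -2^n − 5^n.

Base case: w_0 = -2, and -2^0 − 5^0 = -1 − 1 = -2.
Assume w_j = -2^j − 5^j for some j ≥ 0.
Then w_{j+1} = 2w_j − 3·5^j = 2·(-2^j − 5^j) − 3·5^j = -2^{j+1} − 2·5^j − 3·5^j = -2^{j+1} − 5·5^j = -2^{j+1} − 5^{j+1}.
By induction, w_n = -2^n − 5^n for all n ≥ 0.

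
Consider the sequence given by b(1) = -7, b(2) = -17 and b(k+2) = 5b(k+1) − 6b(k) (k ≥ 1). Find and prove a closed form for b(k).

Claim: b(k) = -3^k − 2·2^k.

Base cases: b(1) = -7 and -3^1 − 2·2^1 = -7; b(2) = -17 and -3^2 − 2·2^2 = -17.
Assume b(i) = -3^i − 2·2^i for all 1 ≤ i ≤ j, where j ≥ 2.
Then b(j+1) = 5b(j) − 6b(j−1) = 5·(-3^j − 2·2^j) − 6·(-3^{j−1} − 2·2^{j−1}) = -(5·3 − 6)3^{j−1} − 2·(5·2 − 6)2^{j−1} = -9·3^{j−1} − 8·2^{j−1} = -3^{j+1} − 2·2^{j+1}.
Hence b(k) = -3^k − 2·2^k for every k ≥ 1, by strong induction.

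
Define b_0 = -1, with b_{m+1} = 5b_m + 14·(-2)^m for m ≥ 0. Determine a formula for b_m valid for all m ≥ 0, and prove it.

Claim: b_m = 5^m − 2·(-2)^m.

Base case: b_0 = -1, and 5^0 − 2·(-2)^0 = 1 − 2 = -1.
Assume b_k = 5^k − 2·(-2)^k for some k ≥ 0.
Then b_{k+1} = 5b_k + 14·(-2)^k = 5·(5^k − 2·(-2)^k) + 14·(-2)^k = 5^{k+1} − 10·(-2)^k + 14·(-2)^k = 5^{k+1} + 4·(-2)^k = 5^{k+1} − 2·(-2)^{k+1}.
By induction, b_m = 5^m − 2·(-2)^m for all m ≥ 0.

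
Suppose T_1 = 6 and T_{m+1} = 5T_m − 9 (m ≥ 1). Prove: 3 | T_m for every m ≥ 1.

Base case: T_1 = 6 = 3·2, so 3 | T_1.
Assume 3 | T_k, so T_k = 3t for some integer t.
Then T_{k+1} = 5T_k − 9 = 5·(3t) − 9 = 3(5t − 3), so 3 | T_{k+1}.
By induction, 3 | T_m for all m ≥ 1.

3 | T_m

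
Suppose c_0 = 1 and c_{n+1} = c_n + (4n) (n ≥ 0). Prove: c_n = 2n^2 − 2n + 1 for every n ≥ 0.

Base case: c_0 = 1, and 2·0^2 − 2·0 + 1 = 1.
Assume c_m = 2m^2 − 2m + 1.
Then c_{m+1} = c_m + (4m) = (2m^2 − 2m + 1) + (4m) = 2m^2 + 2m + 1,
and 2·(m+1)^2 − 2·(m+1) + 1 = 2m^2 + 2m + 1.
Hence c_n = 2n^2 − 2n + 1 for every n ≥ 0, by induction.

c_n = 2n^2 − 2n + 1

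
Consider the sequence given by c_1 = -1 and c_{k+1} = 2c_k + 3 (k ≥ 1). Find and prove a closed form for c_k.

Claim: c_k = 2^k − 3.

Base case: c_1 = -1, and 2^1 − 3 = 2 − 3 = -1.
Assume c_j = 2^j − 3 for some j ≥ 1.
Then c_{j+1} = 2c_j + 3 = 2·(2^j − 3) + 3 = 2^{j+1} − 6 + 3 = 2^{j+1} − 3.
By induction, c_k = 2^k − 3 for all k ≥ 1.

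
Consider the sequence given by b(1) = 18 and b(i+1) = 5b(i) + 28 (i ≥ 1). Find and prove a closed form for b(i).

Claim: b(i) = 5^{i+1} − 7.

Base case: b(1) = 18, and 5^{1+1} − 7 = 25 − 7 = 18.
Assume b(j) = 5^{j+1} − 7 for some j ≥ 1.
Then b(j+1) = 5b(j) + 28 = 5·(5^{j+1} − 7) + 28 = 5^{j+2} − 35 + 28 = 5^{j+2} − 7.
Hence b(i) = 5^{i+1} − 7 for every i ≥ 1, by induction.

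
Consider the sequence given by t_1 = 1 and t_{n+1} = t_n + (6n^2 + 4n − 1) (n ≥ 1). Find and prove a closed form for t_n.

Claim: t_n = 2n^3 − n^2 − 2n + 2.

Base case: t_1 = 1, and 2·1^3 − 1^2 − 2·1 + 2 = 1.
Assume t_r = 2r^3 − r^2 − 2r + 2.
Then t_{r+1} = t_r + (6r^2 + 4r − 1) = (2r^3 − r^2 − 2r + 2) + (6r^2 + 4r − 1) = 2r^3 + 5r^2 + 2r + 1,
and 2·(r+1)^3 − (r+1)^2 − 2·(r+1) + 2 = 2r^3 + 5r^2 + 2r + 1.
This completes the inductive step, so t_n = 2n^3 − n^2 − 2n + 2 for all n ≥ 1.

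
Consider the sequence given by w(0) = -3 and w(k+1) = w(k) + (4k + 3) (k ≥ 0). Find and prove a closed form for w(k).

Claim: w(k) = 2k^2 + k − 3.

Base case: w(0) = -3, and 2·0^2 + 0 − 3 = -3.
Assume w(r) = 2r^2 + r − 3.
Then w(r+1) = w(r) + (4r + 3) = (2r^2 + r − 3) + (4r + 3) = 2r^2 + 5r,
and 2·(r+1)^2 + (r+1) − 3 = 2r^2 + 5r.
Hence w(k) = 2k^2 + k − 3 for every k ≥ 0, by induction.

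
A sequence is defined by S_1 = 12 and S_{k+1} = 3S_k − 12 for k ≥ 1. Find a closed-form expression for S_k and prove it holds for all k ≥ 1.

Claim: S_k = 2·3^k + 6.

Base case: S_1 = 12, and 2·3^1 + 6 = 6 + 6 = 12.
Assume S_r = 2·3^r + 6 for some r ≥ 1.
Then S_{r+1} = 3S_r − 12 = 3·(2·3^r + 6) − 12 = 6·3^r + 18 − 12 = 2·3^{r+1} + 6.
So the formula holds for r+1, and by induction S_k = 2·3^k + 6 for all k ≥ 1.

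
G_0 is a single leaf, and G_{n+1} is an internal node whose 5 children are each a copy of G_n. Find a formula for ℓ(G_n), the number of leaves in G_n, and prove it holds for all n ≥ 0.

Claim: ℓ(G_n) = 5^n.

Base case: ℓ(G_0) = 1, and 5^0 = 1.
Assume ℓ(G_m) = 5^m.
Then ℓ(G_{m+1}) = 5·ℓ(G_m) = 5·5^m = 5^{m+1}.
By induction, ℓ(G_n) = 5^n for all n ≥ 0.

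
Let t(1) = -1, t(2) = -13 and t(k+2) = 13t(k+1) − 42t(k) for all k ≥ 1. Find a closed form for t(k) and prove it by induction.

Claim: t(k) = -7^k + 6^k.

Base cases: t(1) = -1 and -7^1 + 6^1 = -1; t(2) = -13 and -7^2 + 6^2 = -13.
Assume t(j) = -7^j + 6^j for all 1 ≤ j ≤ m, where m ≥ 2.
Then t(m+1) = 13t(m) − 42t(m−1) = 13·(-7^m + 6^m) − 42·(-7^{m−1} + 6^{m−1}) = -(13·7 − 42)7^{m−1} + (13·6 − 42)6^{m−1} = -49·7^{m−1} + 36·6^{m−1} = -7^{m+1} + 6^{m+1}.
By strong induction, t(k) = -7^k + 6^k for all k ≥ 1.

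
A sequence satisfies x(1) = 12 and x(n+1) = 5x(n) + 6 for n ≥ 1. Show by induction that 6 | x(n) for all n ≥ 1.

Base case: x(1) = 12 = 6·2, so 6 | x(1).
Assume 6 | x(m), so x(m) = 6t for some integer t.
Then x(m+1) = 5x(m) + 6 = 5·(6t) + 6 = 6(5t + 1), so 6 | x(m+1).
By induction, 6 | x(n) for all n ≥ 1.

6 | x(n)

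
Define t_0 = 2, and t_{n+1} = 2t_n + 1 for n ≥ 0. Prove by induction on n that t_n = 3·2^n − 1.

Base case: t_0 = 2, and 3·2^0 − 1 = 3 − 1 = 2.
Assume t_k = 3·2^k − 1 for some k ≥ 0.
Then t_{k+1} = 2t_k + 1 = 2·(3·2^k − 1) + 1 = 6·2^k − 2 + 1 = 3·2^{k+1} − 1.
Hence t_n = 3·2^n − 1 for every n ≥ 0, by induction.

t_n = 3·2^n − 1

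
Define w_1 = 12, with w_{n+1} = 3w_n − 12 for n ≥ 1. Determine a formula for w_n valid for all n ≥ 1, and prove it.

Claim: w_n = 2·3^n + 6.

Base case: w_1 = 12, and 2·3^1 + 6 = 6 + 6 = 12.
Assume w_j = 2·3^j + 6 for some j ≥ 1.
Then w_{j+1} = 3w_j − 12 = 3·(2·3^j + 6) − 12 = 6·3^j + 18 − 12 = 2·3^{j+1} + 6.
So the formula holds for j+1, and by induction w_n = 2·3^n + 6 for all n ≥ 1.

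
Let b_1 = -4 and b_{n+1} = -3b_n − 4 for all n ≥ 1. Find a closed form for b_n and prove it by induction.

Claim: b_n = (-3)^n − 1.

Base case: b_1 = -4, and (-3)^1 − 1 = -3 − 1 = -4.
Assume b_m = (-3)^m − 1 for some m ≥ 1.
Then b_{m+1} = -3b_m − 4 = -3·((-3)^m − 1) − 4 = -3·(-3)^m + 3 − 4 = (-3)^{m+1} − 1.
By induction, b_n = (-3)^n − 1 for all n ≥ 1.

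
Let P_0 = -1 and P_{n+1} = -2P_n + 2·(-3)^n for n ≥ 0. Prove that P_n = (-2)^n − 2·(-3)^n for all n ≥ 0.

Base case: P_0 = -1, and (-2)^0 − 2·(-3)^0 = 1 − 2 = -1.
Assume P_r = (-2)^r − 2·(-3)^r for some r ≥ 0.
Then P_{r+1} = -2P_r + 2·(-3)^r = -2·((-2)^r − 2·(-3)^r) + 2·(-3)^r = (-2)^{r+1} + 4·(-3)^r + 2·(-3)^r = (-2)^{r+1} + 6·(-3)^r = (-2)^{r+1} − 2·(-3)^{r+1}.
This completes the inductive step, so P_n = (-2)^n − 2·(-3)^n for all n ≥ 0.

P_n = (-2)^n − 2·(-3)^n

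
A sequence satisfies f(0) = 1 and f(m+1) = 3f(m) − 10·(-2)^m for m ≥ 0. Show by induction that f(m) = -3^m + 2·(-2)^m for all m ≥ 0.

Base case: f(0) = 1, and -3^0 + 2·(-2)^0 = -1 + 2 = 1.
Assume f(k) = -3^k + 2·(-2)^k for some k ≥ 0.
Then f(k+1) = 3f(k) − 10·(-2)^k = 3·(-3^k + 2·(-2)^k) − 10·(-2)^k = -3^{k+1} + 6·(-2)^k − 10·(-2)^k = -3^{k+1} − 4·(-2)^k = -3^{k+1} + 2·(-2)^{k+1}.
So the formula holds for k+1, and by induction f(m) = -3^m + 2·(-2)^m for all m ≥ 0.

f(m) = -3^m + 2·(-2)^m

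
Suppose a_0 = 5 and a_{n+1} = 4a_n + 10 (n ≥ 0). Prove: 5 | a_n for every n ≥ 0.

Base case: a_0 = 5 = 5·1, so 5 | a_0.
Assume 5 | a_r, so a_r = 5t for some integer t.
Then a_{r+1} = 4a_r + 10 = 4·(5t) + 10 = 5(4t + 2), so 5 | a_{r+1}.
By induction, 5 | a_n for all n ≥ 0.

5 | a_n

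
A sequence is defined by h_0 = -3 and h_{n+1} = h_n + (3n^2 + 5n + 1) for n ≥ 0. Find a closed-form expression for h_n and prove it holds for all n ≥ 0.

Claim: h_n = n^3 + n^2 − n − 3.

Base case: h_0 = -3, and 0^3 + 0^2 − 0 − 3 = -3.
Assume h_k = k^3 + k^2 − k − 3.
Then h_{k+1} = h_k + (3k^2 + 5k + 1) = (k^3 + k^2 − k − 3) + (3k^2 + 5k + 1) = k^3 + 4k^2 + 4k − 2,
and (k+1)^3 + (k+1)^2 − (k+1) − 3 = k^3 + 4k^2 + 4k − 2.
This completes the inductive step, so h_n = n^3 + n^2 − n − 3 for all n ≥ 0.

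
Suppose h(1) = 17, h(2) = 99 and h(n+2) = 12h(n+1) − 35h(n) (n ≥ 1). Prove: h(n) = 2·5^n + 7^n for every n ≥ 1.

Base cases: h(1) = 17 and 2·5^1 + 7^1 = 17; h(2) = 99 and 2·5^2 + 7^2 = 99.
Assume h(j) = 2·5^j + 7^j for all 1 ≤ j ≤ r, where r ≥ 2.
Then h(r+1) = 12h(r) − 35h(r−1) = 12·(2·5^r + 7^r) − 35·(2·5^{r−1} + 7^{r−1}) = 2·(12·5 − 35)5^{r−1} + (12·7 − 35)7^{r−1} = 50·5^{r−1} + 49·7^{r−1} = 2·5^{r+1} + 7^{r+1}.
Hence h(n) = 2·5^n + 7^n for every n ≥ 1, by strong induction.

h(n) = 2·5^n + 7^n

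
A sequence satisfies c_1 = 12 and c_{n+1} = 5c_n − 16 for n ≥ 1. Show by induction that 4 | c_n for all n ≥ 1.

Base case: c_1 = 12 = 4·3, so 4 | c_1.
Assume 4 | c_m, so c_m = 4t for some integer t.
Then c_{m+1} = 5c_m − 16 = 5·(4t) − 16 = 4(5t − 4), so 4 | c_{m+1}.
So the property holds for m+1, and by induction 4 | c_n for all n ≥ 1.

4 | c_n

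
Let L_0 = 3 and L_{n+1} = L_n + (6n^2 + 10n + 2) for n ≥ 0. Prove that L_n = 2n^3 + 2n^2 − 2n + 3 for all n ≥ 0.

Base case: L_0 = 3, and 2·0^3 + 2·0^2 − 2·0 + 3 = 3.
Assume L_j = 2j^3 + 2j^2 − 2j + 3.
Then L_{j+1} = L_j + (6j^2 + 10j + 2) = (2j^3 + 2j^2 − 2j + 3) + (6j^2 + 10j + 2) = 2j^3 + 8j^2 + 8j + 5,
and 2·(j+1)^3 + 2·(j+1)^2 − 2·(j+1) + 3 = 2j^3 + 8j^2 + 8j + 5.
This completes the inductive step, so L_n = 2n^3 + 2n^2 − 2n + 3 for all n ≥ 0.

L_n = 2n^3 + 2n^2 − 2n + 3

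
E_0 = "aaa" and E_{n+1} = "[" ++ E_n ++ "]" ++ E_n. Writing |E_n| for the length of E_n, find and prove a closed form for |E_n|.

Claim: |E_n| = 5·2^n − 2.

Base case: |E_0| = 3, and 5·2^0 − 2 = 3.
Assume |E_r| = 5·2^r − 2.
Then |E_{r+1}| = 1 + |E_r| + 1 + |E_r| = 2|E_r| + 2 = 2(5·2^r − 2) + 2 = 5·2^{r+1} − 4 + 2 = 5·2^{r+1} − 2.
This completes the inductive step, so |E_n| = 5·2^n − 2 for all n ≥ 0.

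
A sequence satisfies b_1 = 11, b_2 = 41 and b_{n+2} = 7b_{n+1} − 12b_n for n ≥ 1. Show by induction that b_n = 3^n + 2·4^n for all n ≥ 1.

Base cases: b_1 = 11 and 3^1 + 2·4^1 = 11; b_2 = 41 and 3^2 + 2·4^2 = 41.
Assume b_j = 3^j + 2·4^j for all 1 ≤ j ≤ r, where r ≥ 2.
Then b_{r+1} = 7b_r − 12b_{r−1} = 7·(3^r + 2·4^r) − 12·(3^{r−1} + 2·4^{r−1}) = (7·3 − 12)3^{r−1} + 2·(7·4 − 12)4^{r−1} = 9·3^{r−1} + 32·4^{r−1} = 3^{r+1} + 2·4^{r+1}.
Hence b_n = 3^n + 2·4^n for every n ≥ 1, by strong induction.

b_n = 3^n + 2·4^n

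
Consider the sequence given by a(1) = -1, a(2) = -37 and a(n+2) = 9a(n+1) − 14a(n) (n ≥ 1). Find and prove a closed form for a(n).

Claim: a(n) = 3·2^n − 7^n.

Base cases: a(1) = -1 and 3·2^1 − 7^1 = -1; a(2) = -37 and 3·2^2 − 7^2 = -37.
Assume a(j) = 3·2^j − 7^j for all 1 ≤ j ≤ m, where m ≥ 2.
Then a(m+1) = 9a(m) − 14a(m−1) = 9·(3·2^m − 7^m) − 14·(3·2^{m−1} − 7^{m−1}) = 3·(9·2 − 14)2^{m−1} − (9·7 − 14)7^{m−1} = 12·2^{m−1} − 49·7^{m−1} = 3·2^{m+1} − 7^{m+1}.
Hence a(n) = 3·2^n − 7^n for every n ≥ 1, by strong induction.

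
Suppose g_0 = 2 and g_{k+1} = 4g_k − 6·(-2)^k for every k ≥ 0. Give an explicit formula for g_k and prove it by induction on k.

Claim: g_k = 4^k + (-2)^k.

Base case: g_0 = 2, and 4^0 + (-2)^0 = 1 + 1 = 2.
Assume g_j = 4^j + (-2)^j for some j ≥ 0.
Then g_{j+1} = 4g_j − 6·(-2)^j = 4·(4^j + (-2)^j) − 6·(-2)^j = 4^{j+1} + 4·(-2)^j − 6·(-2)^j = 4^{j+1} − 2·(-2)^j = 4^{j+1} + (-2)^{j+1}.
By induction, g_k = 4^k + (-2)^k for all k ≥ 0.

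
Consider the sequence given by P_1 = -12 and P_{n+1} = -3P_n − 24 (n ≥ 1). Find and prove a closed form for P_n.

Claim: P_n = 2·(-3)^n − 6.

Base case: P_1 = -12, and 2·(-3)^1 − 6 = -6 − 6 = -12.
Assume P_k = 2·(-3)^k − 6 for some k ≥ 1.
Then P_{k+1} = -3P_k − 24 = -3·(2·(-3)^k − 6) − 24 = -6·(-3)^k + 18 − 24 = 2·(-3)^{k+1} − 6.
Hence P_n = 2·(-3)^n − 6 for every n ≥ 1, by induction.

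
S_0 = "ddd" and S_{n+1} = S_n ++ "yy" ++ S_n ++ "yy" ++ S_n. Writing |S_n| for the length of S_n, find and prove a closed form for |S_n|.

Claim: |S_n| = 5·3^n − 2.

Base case: |S_0| = 3, and 5·3^0 − 2 = 3.
Assume |S_r| = 5·3^r − 2.
Then |S_{r+1}| = 3|S_r| + 4 = 3(5·3^r − 2) + 4 = 5·3^{r+1} − 6 + 4 = 5·3^{r+1} − 2.
So the formula holds for r+1, and by induction |S_n| = 5·3^n − 2 for all n ≥ 0.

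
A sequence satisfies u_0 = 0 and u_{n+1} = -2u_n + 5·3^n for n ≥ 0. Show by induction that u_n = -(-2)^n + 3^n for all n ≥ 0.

Base case: u_0 = 0, and -(-2)^0 + 3^0 = -1 + 1 = 0.
Assume u_j = -(-2)^j + 3^j for some j ≥ 0.
Then u_{j+1} = -2u_j + 5·3^j = -2·(-(-2)^j + 3^j) + 5·3^j = -(-2)^{j+1} − 2·3^j + 5·3^j = -(-2)^{j+1} + 3·3^j = -(-2)^{j+1} + 3^{j+1}.
By induction, u_n = -(-2)^n + 3^n for all n ≥ 0.

u_n = -(-2)^n + 3^n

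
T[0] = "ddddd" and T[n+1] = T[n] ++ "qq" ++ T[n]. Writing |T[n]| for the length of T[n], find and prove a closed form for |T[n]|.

Claim: |T[n]| = 7·2^n − 2.

Base case: |T[0]| = 5, and 7·2^0 − 2 = 5.
Assume |T[k]| = 7·2^k − 2.
Then |T[k+1]| = |T[k]| + 2 + |T[k]| = 2|T[k]| + 2 = 2(7·2^k − 2) + 2 = 7·2^{k+1} − 4 + 2 = 7·2^{k+1} − 2.
Hence |T[n]| = 7·2^n − 2 for every n ≥ 0, by induction.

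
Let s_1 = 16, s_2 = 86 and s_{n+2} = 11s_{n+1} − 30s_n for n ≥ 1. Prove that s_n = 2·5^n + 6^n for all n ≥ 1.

Base cases: s_1 = 16 and 2·5^1 + 6^1 = 16; s_2 = 86 and 2·5^2 + 6^2 = 86.
Assume s_i = 2·5^i + 6^i for all 1 ≤ i ≤ j, where j ≥ 2.
Then s_{j+1} = 11s_j − 30s_{j−1} = 11·(2·5^j + 6^j) − 30·(2·5^{j−1} + 6^{j−1}) = 2·(11·5 − 30)5^{j−1} + (11·6 − 30)6^{j−1} = 50·5^{j−1} + 36·6^{j−1} = 2·5^{j+1} + 6^{j+1}.
This completes the inductive step, so s_n = 2·5^n + 6^n for all n ≥ 1.

s_n = 2·5^n + 6^n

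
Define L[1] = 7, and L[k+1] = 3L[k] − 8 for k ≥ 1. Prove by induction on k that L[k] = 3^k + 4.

Base case: L[1] = 7, and 3^1 + 4 = 3 + 4 = 7.
Assume L[j] = 3^j + 4 for some j ≥ 1.
Then L[j+1] = 3L[j] − 8 = 3·(3^j + 4) − 8 = 3^{j+1} + 12 − 8 = 3^{j+1} + 4.
This completes the inductive step, so L[k] = 3^k + 4 for all k ≥ 1.

L[k] = 3^k + 4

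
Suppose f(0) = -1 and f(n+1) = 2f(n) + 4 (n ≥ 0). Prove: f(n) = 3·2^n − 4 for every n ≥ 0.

Base case: f(0) = -1, and 3·2^0 − 4 = 3 − 4 = -1.
Assume f(r) = 3·2^r − 4 for some r ≥ 0.
Then f(r+1) = 2f(r) + 4 = 2·(3·2^r − 4) + 4 = 6·2^r − 8 + 4 = 3·2^{r+1} − 4.
Hence f(n) = 3·2^n − 4 for every n ≥ 0, by induction.

f(n) = 3·2^n − 4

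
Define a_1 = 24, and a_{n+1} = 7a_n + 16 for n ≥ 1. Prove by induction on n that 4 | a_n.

Base case: a_1 = 24 = 4·6, so 4 | a_1.
Assume 4 | a_m, so a_m = 4t for some integer t.
Then a_{m+1} = 7a_m + 16 = 7·(4t) + 16 = 4(7t + 4), so 4 | a_{m+1}.
This completes the inductive step, so 4 | a_n for all n ≥ 1.

4 | a_n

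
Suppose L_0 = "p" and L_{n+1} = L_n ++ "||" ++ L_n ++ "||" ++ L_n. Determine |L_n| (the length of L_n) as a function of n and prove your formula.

Claim: |L_n| = 3^{n+1} − 2.

Base case: |L_0| = 1, and 3^{0+1} − 2 = 1.
Assume |L_r| = 3^{r+1} − 2.
Then |L_{r+1}| = 3|L_r| + 4 = 3(3^{r+1} − 2) + 4 = 3^{r+2} − 6 + 4 = 3^{r+2} − 2.
So the formula holds for r+1, and by induction |L_n| = 3^{n+1} − 2 for all n ≥ 0.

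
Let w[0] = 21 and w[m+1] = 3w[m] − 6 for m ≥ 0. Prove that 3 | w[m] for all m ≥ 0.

Base case: w[0] = 21 = 3·7, so 3 | w[0].
Assume 3 | w[r], so w[r] = 3t for some integer t.
Then w[r+1] = 3w[r] − 6 = 3·(3t) − 6 = 3(3t − 2), so 3 | w[r+1].
This completes the inductive step, so 3 | w[m] for all m ≥ 0.

3 | w[m]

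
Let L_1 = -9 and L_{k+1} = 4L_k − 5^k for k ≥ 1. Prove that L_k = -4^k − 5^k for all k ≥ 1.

Base case: L_1 = -9, and -4^1 − 5^1 = -4 − 5 = -9.
Assume L_j = -4^j − 5^j for some j ≥ 1.
Then L_{j+1} = 4L_j − 5^j = 4·(-4^j − 5^j) − 5^j = -4^{j+1} − 4·5^j − 5^j = -4^{j+1} − 5·5^j = -4^{j+1} − 5^{j+1}.
Hence L_k = -4^k − 5^k for every k ≥ 1, by induction.

L_k = -4^k − 5^k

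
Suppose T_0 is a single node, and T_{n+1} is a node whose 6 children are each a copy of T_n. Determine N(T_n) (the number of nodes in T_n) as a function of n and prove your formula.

Claim: N(T_n) = (6^{n+1} − 1)/5.

Base case: N(T_0) = 1, and (6^{0+1} − 1)/5 = 1.
Assume N(T_m) = (6^{m+1} − 1)/5.
Then N(T_{m+1}) = 1 + 6N(T_m) = 1 + 6·(6^{m+1} − 1)/5 = 1 + (6^{m+2} − 6)/5 = (5 + 6^{m+2} − 6)/5 = (6^{m+2} − 1)/5.
By induction, N(T_n) = (6^{n+1} − 1)/5 for all n ≥ 0.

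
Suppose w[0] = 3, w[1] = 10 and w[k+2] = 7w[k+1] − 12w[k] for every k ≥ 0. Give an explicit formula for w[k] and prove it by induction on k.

Claim: w[k] = 4^k + 2·3^k.

Base cases: w[0] = 3 and 4^0 + 2·3^0 = 3; w[1] = 10 and 4^1 + 2·3^1 = 10.
Assume w[j] = 4^j + 2·3^j for all 0 ≤ j ≤ r, where r ≥ 1.
Then w[r+1] = 7w[r] − 12w[r−1] = 7·(4^r + 2·3^r) − 12·(4^{r−1} + 2·3^{r−1}) = (7·4 − 12)4^{r−1} + 2·(7·3 − 12)3^{r−1} = 16·4^{r−1} + 18·3^{r−1} = 4^{r+1} + 2·3^{r+1}.
By strong induction, w[k] = 4^k + 2·3^k for all k ≥ 0.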